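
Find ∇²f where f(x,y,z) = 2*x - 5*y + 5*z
0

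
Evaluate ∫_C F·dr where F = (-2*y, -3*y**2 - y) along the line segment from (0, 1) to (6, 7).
-414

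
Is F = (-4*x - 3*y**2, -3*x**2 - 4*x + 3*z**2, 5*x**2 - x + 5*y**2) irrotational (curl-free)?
No, ∇×F = (10*y - 6*z, 1 - 10*x, -6*x + 6*y - 4)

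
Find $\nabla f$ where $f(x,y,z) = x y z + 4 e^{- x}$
(y*z - 4*exp(-x), x*z, x*y)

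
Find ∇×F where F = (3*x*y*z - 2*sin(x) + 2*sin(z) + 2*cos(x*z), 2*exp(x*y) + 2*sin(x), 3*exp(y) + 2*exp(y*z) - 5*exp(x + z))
(2*z*exp(y*z) + 3*exp(y), 3*x*y - 2*x*sin(x*z) + 5*exp(x + z) + 2*cos(z), -3*x*z + 2*y*exp(x*y) + 2*cos(x))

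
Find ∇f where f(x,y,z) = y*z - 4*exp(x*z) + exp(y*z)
(-4*z*exp(x*z), z*(exp(y*z) + 1), -4*x*exp(x*z) + y*exp(y*z) + y)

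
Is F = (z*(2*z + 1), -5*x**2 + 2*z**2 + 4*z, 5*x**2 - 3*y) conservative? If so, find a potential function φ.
No, ∇×F = (-4*z - 7, -10*x + 4*z + 1, -10*x) ≠ 0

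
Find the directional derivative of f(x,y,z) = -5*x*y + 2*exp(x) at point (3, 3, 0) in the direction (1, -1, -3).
2*sqrt(11)*exp(3)/11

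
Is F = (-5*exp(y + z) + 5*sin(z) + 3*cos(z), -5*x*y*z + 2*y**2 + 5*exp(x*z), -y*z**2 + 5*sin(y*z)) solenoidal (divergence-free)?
No, ∇·F = -5*x*z - 2*y*z + 5*y*cos(y*z) + 4*y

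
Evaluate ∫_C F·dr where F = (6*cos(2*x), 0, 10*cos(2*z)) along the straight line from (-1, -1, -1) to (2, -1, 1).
3*sin(4) + 13*sin(2)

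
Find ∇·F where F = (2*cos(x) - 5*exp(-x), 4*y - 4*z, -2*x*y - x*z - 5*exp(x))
-x - 2*sin(x) + 4 + 5*exp(-x)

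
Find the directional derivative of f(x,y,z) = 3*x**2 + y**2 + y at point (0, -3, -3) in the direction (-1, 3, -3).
-15*sqrt(19)/19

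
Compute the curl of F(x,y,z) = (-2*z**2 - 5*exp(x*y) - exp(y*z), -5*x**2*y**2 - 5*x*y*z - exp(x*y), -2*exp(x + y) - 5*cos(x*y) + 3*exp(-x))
(5*x*y + 5*x*sin(x*y) - 2*exp(x + y), -y*exp(y*z) - 5*y*sin(x*y) - 4*z + 2*exp(x + y) + 3*exp(-x), -10*x*y**2 + 5*x*exp(x*y) - 5*y*z - y*exp(x*y) + z*exp(y*z))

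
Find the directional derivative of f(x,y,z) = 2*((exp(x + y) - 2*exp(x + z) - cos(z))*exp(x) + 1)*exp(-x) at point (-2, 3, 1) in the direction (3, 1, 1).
2*sqrt(11)*(-3*exp(3) - 8 + E*sin(1) + 4*exp(2))*exp(-1)/11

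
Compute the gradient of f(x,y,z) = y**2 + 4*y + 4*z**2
(0, 2*y + 4, 8*z)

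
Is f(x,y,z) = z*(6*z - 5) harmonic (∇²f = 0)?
No, ∇²f = 12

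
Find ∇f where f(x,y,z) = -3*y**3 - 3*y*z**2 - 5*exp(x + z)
(-5*exp(x + z), -9*y**2 - 3*z**2, -6*y*z - 5*exp(x + z))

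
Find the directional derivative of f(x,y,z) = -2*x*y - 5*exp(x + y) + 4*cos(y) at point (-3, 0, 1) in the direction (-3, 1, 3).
2*sqrt(19)*(5 + 3*exp(3))*exp(-3)/19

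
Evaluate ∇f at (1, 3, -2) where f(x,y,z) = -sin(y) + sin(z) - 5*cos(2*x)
(10*sin(2), -cos(3), cos(2))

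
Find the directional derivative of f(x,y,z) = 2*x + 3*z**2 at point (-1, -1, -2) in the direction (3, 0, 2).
-18*sqrt(13)/13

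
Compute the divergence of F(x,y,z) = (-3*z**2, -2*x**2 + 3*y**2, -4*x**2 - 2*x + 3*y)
6*y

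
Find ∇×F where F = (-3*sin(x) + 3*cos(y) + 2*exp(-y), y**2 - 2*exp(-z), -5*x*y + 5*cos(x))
(-5*x - 2*exp(-z), 5*y + 5*sin(x), 3*sin(y) + 2*exp(-y))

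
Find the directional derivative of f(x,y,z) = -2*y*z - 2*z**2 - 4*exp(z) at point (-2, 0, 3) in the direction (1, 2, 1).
2*sqrt(6)*(-exp(3) - 6)/3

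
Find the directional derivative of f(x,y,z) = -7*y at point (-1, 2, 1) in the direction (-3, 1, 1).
-7*sqrt(11)/11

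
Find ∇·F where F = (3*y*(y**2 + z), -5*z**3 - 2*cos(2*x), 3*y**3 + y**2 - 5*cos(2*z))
10*sin(2*z)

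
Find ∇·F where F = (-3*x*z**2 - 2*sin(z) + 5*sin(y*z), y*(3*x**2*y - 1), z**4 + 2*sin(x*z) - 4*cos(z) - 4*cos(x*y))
6*x**2*y + 2*x*cos(x*z) + 4*z**3 - 3*z**2 + 4*sin(z) - 1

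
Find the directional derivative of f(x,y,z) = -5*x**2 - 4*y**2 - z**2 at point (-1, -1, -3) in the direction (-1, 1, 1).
4*sqrt(3)/3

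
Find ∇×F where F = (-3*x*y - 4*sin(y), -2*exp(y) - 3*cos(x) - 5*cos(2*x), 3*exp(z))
(0, 0, 3*x + 3*sin(x) + 10*sin(2*x) + 4*cos(y))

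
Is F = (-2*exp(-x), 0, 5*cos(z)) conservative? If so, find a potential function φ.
Yes, F is conservative. φ = 5*sin(z) + 2*exp(-x)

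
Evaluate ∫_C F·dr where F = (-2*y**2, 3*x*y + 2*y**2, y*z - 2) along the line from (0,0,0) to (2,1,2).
-4/3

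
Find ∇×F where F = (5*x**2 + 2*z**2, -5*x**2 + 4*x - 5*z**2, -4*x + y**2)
(2*y + 10*z, 4*z + 4, 4 - 10*x)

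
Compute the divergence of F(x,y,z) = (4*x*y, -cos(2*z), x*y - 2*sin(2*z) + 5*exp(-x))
4*y - 4*cos(2*z)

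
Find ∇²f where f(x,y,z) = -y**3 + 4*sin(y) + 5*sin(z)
-6*y - 4*sin(y) - 5*sin(z)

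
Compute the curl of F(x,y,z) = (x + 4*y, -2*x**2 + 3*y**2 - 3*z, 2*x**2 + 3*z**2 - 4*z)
(3, -4*x, -4*x - 4)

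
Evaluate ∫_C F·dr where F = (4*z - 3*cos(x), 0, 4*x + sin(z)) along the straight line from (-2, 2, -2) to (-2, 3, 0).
-17 + cos(2)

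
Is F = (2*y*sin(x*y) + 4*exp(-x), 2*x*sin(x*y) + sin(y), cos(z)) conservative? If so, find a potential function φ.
Yes, F is conservative. φ = sin(z) - cos(y) - 2*cos(x*y) - 4*exp(-x)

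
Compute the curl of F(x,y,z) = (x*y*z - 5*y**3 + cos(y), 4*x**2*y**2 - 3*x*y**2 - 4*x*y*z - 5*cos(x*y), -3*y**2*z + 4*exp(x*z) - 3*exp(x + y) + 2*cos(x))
(4*x*y - 6*y*z - 3*exp(x + y), x*y - 4*z*exp(x*z) + 3*exp(x + y) + 2*sin(x), 8*x*y**2 - x*z + 12*y**2 - 4*y*z + 5*y*sin(x*y) + sin(y))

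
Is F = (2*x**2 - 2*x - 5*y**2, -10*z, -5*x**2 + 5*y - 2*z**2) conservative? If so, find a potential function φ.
No, ∇×F = (15, 10*x, 10*y) ≠ 0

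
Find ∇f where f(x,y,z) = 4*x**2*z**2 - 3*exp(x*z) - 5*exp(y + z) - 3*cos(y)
(z*(8*x*z - 3*exp(x*z)), -5*exp(y + z) + 3*sin(y), 8*x**2*z - 3*x*exp(x*z) - 5*exp(y + z))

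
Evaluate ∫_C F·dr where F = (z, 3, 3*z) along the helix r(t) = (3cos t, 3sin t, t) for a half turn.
3*pi*(-2 + pi)/2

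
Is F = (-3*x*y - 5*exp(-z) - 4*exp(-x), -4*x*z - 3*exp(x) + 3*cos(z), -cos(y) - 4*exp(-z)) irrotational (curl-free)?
No, ∇×F = (4*x + sin(y) + 3*sin(z), 5*exp(-z), 3*x - 4*z - 3*exp(x))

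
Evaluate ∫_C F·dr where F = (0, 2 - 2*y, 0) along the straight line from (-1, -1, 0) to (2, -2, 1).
-5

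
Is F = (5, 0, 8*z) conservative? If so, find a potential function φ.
Yes, F is conservative. φ = 5*x + 4*z**2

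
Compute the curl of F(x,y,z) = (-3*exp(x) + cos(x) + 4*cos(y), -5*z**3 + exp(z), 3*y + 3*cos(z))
(15*z**2 - exp(z) + 3, 0, 4*sin(y))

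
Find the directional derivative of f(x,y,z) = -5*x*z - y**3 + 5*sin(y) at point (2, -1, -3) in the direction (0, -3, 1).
-sqrt(10)*(1 + 15*cos(1))/10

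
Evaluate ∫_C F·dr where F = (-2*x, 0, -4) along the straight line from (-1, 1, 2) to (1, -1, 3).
-4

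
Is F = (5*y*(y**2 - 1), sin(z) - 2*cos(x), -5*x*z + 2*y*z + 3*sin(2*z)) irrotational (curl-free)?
No, ∇×F = (2*z - cos(z), 5*z, -15*y**2 + 2*sin(x) + 5)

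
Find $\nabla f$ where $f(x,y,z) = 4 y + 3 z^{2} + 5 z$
(0, 4, 6*z + 5)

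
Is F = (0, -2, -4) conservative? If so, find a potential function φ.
Yes, F is conservative. φ = -2*y - 4*z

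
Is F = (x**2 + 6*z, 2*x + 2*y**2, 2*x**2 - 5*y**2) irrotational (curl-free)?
No, ∇×F = (-10*y, 6 - 4*x, 2)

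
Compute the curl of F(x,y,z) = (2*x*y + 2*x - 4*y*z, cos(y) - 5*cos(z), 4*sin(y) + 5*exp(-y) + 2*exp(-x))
(-5*sin(z) + 4*cos(y) - 5*exp(-y), -4*y + 2*exp(-x), -2*x + 4*z)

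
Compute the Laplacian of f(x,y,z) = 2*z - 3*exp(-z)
-3*exp(-z)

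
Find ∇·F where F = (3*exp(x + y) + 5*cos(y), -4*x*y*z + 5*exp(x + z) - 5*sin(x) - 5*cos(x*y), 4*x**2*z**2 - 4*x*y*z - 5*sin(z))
8*x**2*z - 4*x*y - 4*x*z + 5*x*sin(x*y) + 3*exp(x + y) - 5*cos(z)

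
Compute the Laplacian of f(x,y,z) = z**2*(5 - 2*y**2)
-4*y**2 - 4*z**2 + 10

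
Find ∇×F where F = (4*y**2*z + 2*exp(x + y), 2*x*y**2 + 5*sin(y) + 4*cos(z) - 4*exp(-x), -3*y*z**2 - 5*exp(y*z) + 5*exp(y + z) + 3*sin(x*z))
(-3*z**2 - 5*z*exp(y*z) + 5*exp(y + z) + 4*sin(z), 4*y**2 - 3*z*cos(x*z), 2*((y**2 - 4*y*z - exp(x + y))*exp(x) + 2)*exp(-x))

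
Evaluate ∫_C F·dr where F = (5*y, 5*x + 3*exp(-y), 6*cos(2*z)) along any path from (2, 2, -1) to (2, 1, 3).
-10 - 3*exp(-1) + 3*sin(6) + 3*exp(-2) + 3*sin(2)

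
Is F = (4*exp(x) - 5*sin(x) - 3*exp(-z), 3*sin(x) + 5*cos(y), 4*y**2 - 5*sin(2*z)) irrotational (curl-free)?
No, ∇×F = (8*y, 3*exp(-z), 3*cos(x))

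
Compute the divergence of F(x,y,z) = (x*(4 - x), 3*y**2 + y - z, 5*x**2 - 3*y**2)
-2*x + 6*y + 5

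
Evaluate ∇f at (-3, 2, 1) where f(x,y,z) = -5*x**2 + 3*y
(30, 3, 0)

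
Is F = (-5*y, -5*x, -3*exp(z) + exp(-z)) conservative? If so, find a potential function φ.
Yes, F is conservative. φ = -5*x*y - 3*exp(z) - exp(-z)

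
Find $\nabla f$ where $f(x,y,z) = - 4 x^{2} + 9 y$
(-8*x, 9, 0)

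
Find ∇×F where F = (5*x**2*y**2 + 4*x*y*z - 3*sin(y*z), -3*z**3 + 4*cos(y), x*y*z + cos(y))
(x*z + 9*z**2 - sin(y), y*(4*x - z - 3*cos(y*z)), -10*x**2*y - 4*x*z + 3*z*cos(y*z))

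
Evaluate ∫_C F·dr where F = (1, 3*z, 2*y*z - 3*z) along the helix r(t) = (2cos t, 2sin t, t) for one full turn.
2*pi*(-3*pi - 4)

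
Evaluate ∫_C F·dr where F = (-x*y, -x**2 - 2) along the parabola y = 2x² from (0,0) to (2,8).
-40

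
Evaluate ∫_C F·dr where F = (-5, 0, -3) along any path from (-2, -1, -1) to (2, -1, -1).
-20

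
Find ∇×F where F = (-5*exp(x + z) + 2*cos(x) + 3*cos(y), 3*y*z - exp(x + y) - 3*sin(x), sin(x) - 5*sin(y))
(-3*y - 5*cos(y), -5*exp(x + z) - cos(x), -exp(x + y) + 3*sin(y) - 3*cos(x))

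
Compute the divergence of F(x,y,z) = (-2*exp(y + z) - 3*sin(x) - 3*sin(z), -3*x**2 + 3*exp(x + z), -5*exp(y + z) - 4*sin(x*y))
-5*exp(y + z) - 3*cos(x)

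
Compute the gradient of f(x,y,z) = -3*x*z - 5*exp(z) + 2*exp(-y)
(-3*z, -2*exp(-y), -3*x - 5*exp(z))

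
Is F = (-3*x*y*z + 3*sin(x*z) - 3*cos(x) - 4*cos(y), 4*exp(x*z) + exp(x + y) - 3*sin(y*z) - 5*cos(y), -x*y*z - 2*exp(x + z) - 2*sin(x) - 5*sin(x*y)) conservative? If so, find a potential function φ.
No, ∇×F = (-x*z - 4*x*exp(x*z) - 5*x*cos(x*y) + 3*y*cos(y*z), -3*x*y + 3*x*cos(x*z) + y*z + 5*y*cos(x*y) + 2*exp(x + z) + 2*cos(x), 3*x*z + 4*z*exp(x*z) + exp(x + y) - 4*sin(y)) ≠ 0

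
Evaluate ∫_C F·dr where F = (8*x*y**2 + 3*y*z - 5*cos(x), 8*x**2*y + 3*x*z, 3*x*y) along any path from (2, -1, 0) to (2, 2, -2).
24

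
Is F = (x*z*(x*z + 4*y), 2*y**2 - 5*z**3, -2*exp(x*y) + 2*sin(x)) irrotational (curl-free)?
No, ∇×F = (-2*x*exp(x*y) + 15*z**2, 2*x**2*z + 4*x*y + 2*y*exp(x*y) - 2*cos(x), -4*x*z)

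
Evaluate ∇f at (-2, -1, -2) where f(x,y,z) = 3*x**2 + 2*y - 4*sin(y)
(-12, 2 - 4*cos(1), 0)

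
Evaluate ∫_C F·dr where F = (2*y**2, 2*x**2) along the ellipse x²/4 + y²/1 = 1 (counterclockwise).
0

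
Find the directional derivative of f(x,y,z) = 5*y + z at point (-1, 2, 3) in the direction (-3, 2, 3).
13*sqrt(22)/22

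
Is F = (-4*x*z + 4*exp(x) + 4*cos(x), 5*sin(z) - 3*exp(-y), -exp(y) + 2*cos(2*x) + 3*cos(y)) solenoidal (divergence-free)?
No, ∇·F = (4*(-z + exp(x) - sin(x))*exp(y) + 3)*exp(-y)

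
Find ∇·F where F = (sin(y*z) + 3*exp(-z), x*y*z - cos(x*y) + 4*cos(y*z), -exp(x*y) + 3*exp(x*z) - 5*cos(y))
x*z + 3*x*exp(x*z) + x*sin(x*y) - 4*z*sin(y*z)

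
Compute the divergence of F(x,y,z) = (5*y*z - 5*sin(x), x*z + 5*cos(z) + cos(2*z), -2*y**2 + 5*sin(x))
-5*cos(x)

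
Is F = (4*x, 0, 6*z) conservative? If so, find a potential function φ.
Yes, F is conservative. φ = 2*x**2 + 3*z**2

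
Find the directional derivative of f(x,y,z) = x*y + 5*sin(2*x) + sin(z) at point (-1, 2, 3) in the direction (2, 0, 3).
sqrt(13)*(20*cos(2) + 3*cos(3) + 4)/13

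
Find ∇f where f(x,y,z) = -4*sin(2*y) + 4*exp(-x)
(-4*exp(-x), -8*cos(2*y), 0)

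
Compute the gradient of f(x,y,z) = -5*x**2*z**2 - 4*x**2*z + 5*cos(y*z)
(2*x*z*(-5*z - 4), -5*z*sin(y*z), -10*x**2*z - 4*x**2 - 5*y*sin(y*z))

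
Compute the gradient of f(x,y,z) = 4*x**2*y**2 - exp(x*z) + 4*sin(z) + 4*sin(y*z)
(8*x*y**2 - z*exp(x*z), 8*x**2*y + 4*z*cos(y*z), -x*exp(x*z) + 4*y*cos(y*z) + 4*cos(z))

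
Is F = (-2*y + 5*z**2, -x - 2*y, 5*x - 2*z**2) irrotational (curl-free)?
No, ∇×F = (0, 10*z - 5, 1)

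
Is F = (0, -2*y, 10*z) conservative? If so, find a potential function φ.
Yes, F is conservative. φ = -y**2 + 5*z**2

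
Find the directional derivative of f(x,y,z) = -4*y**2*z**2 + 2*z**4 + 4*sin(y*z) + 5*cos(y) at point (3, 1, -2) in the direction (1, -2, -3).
sqrt(14)*(2*cos(2) + 5*sin(1) + 104)/7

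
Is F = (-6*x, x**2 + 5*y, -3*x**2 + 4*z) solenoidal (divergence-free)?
No, ∇·F = 3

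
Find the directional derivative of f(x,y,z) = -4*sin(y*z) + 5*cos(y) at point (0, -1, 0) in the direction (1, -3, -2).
-sqrt(14)*(8 + 15*sin(1))/14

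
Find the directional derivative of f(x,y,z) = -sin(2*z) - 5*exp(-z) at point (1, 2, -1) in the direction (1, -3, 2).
sqrt(14)*(-2*cos(2) + 5*E)/7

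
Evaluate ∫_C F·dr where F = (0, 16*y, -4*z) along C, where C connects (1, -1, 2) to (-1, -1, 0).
8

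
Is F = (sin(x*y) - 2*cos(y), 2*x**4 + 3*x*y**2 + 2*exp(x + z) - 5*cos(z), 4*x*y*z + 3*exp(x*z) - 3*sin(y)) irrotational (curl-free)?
No, ∇×F = (4*x*z - 2*exp(x + z) - 5*sin(z) - 3*cos(y), z*(-4*y - 3*exp(x*z)), 8*x**3 - x*cos(x*y) + 3*y**2 + 2*exp(x + z) - 2*sin(y))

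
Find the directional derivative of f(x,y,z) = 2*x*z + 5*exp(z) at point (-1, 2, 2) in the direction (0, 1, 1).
sqrt(2)*(-2 + 5*exp(2))/2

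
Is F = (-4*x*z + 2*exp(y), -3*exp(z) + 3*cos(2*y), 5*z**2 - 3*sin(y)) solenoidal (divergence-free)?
No, ∇·F = 6*z - 6*sin(2*y)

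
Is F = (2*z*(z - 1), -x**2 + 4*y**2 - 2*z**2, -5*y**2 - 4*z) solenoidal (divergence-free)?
No, ∇·F = 8*y - 4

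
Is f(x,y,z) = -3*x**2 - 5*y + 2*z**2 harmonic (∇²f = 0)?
No, ∇²f = -2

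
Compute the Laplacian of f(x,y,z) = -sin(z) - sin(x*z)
x**2*sin(x*z) + z**2*sin(x*z) + sin(z)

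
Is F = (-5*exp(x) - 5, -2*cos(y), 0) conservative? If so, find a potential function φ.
Yes, F is conservative. φ = -5*x - 5*exp(x) - 2*sin(y)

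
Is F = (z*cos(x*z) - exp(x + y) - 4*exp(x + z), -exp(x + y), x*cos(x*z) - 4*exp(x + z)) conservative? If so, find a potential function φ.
Yes, F is conservative. φ = -exp(x + y) - 4*exp(x + z) + sin(x*z)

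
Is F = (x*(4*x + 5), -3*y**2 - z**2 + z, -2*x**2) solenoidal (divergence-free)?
No, ∇·F = 8*x - 6*y + 5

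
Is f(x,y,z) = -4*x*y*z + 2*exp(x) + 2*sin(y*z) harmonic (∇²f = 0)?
No, ∇²f = -2*y**2*sin(y*z) - 2*z**2*sin(y*z) + 2*exp(x)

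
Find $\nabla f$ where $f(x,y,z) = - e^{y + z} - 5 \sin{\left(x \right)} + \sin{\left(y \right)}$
(-5*cos(x), -exp(y + z) + cos(y), -exp(y + z))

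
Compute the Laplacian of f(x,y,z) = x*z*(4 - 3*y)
0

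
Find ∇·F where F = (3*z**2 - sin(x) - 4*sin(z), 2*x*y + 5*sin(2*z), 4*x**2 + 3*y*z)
2*x + 3*y - cos(x)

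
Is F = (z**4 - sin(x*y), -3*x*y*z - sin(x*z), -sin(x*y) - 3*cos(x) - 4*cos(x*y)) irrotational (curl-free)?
No, ∇×F = (x*(3*y + 4*sin(x*y) - cos(x*y) + cos(x*z)), -4*y*sin(x*y) + y*cos(x*y) + 4*z**3 - 3*sin(x), x*cos(x*y) - 3*y*z - z*cos(x*z))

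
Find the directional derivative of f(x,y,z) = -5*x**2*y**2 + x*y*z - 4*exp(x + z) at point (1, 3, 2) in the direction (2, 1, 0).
4*sqrt(5)*(-49 - 2*exp(3))/5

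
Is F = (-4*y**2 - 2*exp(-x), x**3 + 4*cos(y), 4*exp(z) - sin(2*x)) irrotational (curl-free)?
No, ∇×F = (0, 2*cos(2*x), 3*x**2 + 8*y)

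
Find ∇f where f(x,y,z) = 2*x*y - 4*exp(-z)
(2*y, 2*x, 4*exp(-z))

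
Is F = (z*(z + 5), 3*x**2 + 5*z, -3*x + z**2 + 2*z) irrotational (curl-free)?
No, ∇×F = (-5, 2*z + 8, 6*x)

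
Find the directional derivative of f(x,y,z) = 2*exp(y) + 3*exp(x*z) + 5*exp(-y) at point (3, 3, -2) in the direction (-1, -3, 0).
3*sqrt(10)*((5 - 2*exp(6))*exp(3) + 2)*exp(-6)/10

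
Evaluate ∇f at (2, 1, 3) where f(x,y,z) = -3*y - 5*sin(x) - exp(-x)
(exp(-2) - 5*cos(2), -3, 0)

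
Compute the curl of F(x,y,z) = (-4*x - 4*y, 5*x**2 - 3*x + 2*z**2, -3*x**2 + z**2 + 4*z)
(-4*z, 6*x, 10*x + 1)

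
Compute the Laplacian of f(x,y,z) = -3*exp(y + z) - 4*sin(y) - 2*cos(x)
-6*exp(y + z) + 4*sin(y) + 2*cos(x)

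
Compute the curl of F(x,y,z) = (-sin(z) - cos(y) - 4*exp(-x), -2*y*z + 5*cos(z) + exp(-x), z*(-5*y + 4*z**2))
(2*y - 5*z + 5*sin(z), -cos(z), -sin(y) - exp(-x))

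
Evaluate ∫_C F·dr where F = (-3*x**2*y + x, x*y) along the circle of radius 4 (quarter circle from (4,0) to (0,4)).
40/3 + 48*pi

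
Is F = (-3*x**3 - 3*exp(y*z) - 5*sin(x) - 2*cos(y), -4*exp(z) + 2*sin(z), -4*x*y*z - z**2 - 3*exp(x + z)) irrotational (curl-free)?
No, ∇×F = (-4*x*z + 4*exp(z) - 2*cos(z), 4*y*z - 3*y*exp(y*z) + 3*exp(x + z), 3*z*exp(y*z) - 2*sin(y))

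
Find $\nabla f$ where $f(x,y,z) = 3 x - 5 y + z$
(3, -5, 1)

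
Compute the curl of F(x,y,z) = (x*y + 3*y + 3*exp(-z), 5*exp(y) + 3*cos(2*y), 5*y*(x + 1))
(5*x + 5, -5*y - 3*exp(-z), -x - 3)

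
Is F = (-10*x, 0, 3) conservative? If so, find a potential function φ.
Yes, F is conservative. φ = -5*x**2 + 3*z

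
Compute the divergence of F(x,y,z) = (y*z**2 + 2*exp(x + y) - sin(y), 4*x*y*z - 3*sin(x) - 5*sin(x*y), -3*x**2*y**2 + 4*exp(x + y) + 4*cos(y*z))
4*x*z - 5*x*cos(x*y) - 4*y*sin(y*z) + 2*exp(x + y)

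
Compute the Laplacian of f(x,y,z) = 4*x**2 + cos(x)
8 - cos(x)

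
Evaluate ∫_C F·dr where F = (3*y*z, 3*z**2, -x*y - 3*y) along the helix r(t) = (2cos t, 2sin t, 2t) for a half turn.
-48*pi - 6*pi**2 - 24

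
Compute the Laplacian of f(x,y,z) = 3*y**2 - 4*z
6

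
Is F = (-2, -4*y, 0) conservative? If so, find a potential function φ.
Yes, F is conservative. φ = -2*x - 2*y**2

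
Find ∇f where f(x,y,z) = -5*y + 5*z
(0, -5, 5)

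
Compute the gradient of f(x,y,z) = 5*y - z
(0, 5, -1)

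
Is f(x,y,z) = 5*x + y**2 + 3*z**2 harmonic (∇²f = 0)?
No, ∇²f = 8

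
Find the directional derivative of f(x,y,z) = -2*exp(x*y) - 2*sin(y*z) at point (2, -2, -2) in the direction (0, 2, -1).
4*sqrt(5)*(exp(4)*cos(4) - 2)*exp(-4)/5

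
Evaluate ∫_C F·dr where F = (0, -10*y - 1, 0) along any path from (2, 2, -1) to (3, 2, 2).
0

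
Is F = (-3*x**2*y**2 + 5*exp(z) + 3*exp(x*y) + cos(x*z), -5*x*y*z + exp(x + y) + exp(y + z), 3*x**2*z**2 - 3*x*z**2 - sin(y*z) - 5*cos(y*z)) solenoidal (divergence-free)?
No, ∇·F = 6*x**2*z - 6*x*y**2 - 11*x*z + 3*y*exp(x*y) + 5*y*sin(y*z) - y*cos(y*z) - z*sin(x*z) + exp(x + y) + exp(y + z)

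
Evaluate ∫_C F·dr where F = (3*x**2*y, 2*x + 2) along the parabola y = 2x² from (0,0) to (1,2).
118/15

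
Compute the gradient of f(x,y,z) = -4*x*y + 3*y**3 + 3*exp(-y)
(-4*y, -4*x + 9*y**2 - 3*exp(-y), 0)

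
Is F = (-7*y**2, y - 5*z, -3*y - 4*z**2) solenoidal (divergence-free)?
No, ∇·F = 1 - 8*z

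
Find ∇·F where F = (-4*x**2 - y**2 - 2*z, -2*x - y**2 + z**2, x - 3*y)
-8*x - 2*y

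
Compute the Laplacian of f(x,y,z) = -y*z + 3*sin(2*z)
-12*sin(2*z)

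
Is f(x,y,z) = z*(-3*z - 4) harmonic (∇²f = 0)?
No, ∇²f = -6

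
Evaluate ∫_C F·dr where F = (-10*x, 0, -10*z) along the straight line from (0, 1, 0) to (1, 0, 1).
-10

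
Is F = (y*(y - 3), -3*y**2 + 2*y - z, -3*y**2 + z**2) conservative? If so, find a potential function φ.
No, ∇×F = (1 - 6*y, 0, 3 - 2*y) ≠ 0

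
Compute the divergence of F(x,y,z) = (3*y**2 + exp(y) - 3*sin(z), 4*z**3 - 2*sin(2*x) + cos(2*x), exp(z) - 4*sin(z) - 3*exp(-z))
exp(z) - 4*cos(z) + 3*exp(-z)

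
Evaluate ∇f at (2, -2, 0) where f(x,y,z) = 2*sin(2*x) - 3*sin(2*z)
(4*cos(4), 0, -6)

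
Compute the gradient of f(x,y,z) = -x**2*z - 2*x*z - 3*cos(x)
(-2*x*z - 2*z + 3*sin(x), 0, x*(-x - 2))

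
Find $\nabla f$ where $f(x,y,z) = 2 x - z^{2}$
(2, 0, -2*z)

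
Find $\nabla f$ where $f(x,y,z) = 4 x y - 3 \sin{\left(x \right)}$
(4*y - 3*cos(x), 4*x, 0)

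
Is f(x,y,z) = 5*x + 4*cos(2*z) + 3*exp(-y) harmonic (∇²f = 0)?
No, ∇²f = -16*cos(2*z) + 3*exp(-y)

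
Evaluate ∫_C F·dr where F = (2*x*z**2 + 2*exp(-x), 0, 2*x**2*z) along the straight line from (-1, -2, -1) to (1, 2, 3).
4*sinh(1) + 8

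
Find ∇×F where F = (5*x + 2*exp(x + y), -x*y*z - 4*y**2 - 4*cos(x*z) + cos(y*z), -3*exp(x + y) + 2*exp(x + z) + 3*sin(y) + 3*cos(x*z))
(x*y - 4*x*sin(x*z) + y*sin(y*z) - 3*exp(x + y) + 3*cos(y), 3*z*sin(x*z) + 3*exp(x + y) - 2*exp(x + z), -y*z + 4*z*sin(x*z) - 2*exp(x + y))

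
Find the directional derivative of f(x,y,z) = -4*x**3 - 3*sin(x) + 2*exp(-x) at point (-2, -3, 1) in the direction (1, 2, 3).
-sqrt(14)*(3*cos(2) + 2*exp(2) + 48)/14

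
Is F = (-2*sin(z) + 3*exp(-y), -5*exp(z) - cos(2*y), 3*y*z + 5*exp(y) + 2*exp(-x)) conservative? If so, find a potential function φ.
No, ∇×F = (3*z + 5*exp(y) + 5*exp(z), -2*cos(z) + 2*exp(-x), 3*exp(-y)) ≠ 0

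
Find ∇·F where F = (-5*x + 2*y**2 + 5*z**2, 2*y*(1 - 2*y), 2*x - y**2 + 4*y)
-8*y - 3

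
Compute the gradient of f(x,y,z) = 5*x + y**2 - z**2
(5, 2*y, -2*z)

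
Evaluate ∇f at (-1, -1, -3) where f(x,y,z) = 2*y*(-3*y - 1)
(0, 10, 0)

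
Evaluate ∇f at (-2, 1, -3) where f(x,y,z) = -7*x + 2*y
(-7, 2, 0)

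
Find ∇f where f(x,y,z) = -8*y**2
(0, -16*y, 0)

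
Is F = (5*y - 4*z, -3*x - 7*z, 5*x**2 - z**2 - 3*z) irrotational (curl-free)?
No, ∇×F = (7, -10*x - 4, -8)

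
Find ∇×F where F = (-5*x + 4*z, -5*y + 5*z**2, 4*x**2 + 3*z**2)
(-10*z, 4 - 8*x, 0)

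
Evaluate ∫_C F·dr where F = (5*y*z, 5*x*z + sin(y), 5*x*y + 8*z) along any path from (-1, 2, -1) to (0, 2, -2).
2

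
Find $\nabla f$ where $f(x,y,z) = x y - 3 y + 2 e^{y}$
(y, x + 2*exp(y) - 3, 0)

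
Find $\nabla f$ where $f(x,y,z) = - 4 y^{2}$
(0, -8*y, 0)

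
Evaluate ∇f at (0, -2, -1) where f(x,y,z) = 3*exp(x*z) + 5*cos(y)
(-3, 5*sin(2), 0)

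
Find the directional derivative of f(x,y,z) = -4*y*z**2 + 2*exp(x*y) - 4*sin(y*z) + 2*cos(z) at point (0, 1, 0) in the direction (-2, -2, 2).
-2*sqrt(3)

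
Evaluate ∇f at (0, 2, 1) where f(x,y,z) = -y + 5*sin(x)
(5, -1, 0)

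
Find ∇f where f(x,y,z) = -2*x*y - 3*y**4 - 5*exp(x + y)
(-2*y - 5*exp(x + y), -2*x - 12*y**3 - 5*exp(x + y), 0)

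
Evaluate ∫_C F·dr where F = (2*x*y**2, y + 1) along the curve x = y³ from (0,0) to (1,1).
9/4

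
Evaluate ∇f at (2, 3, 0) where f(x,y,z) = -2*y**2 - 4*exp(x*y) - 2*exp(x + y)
((-12*E - 2)*exp(5), -8*exp(6) - 2*exp(5) - 12, 0)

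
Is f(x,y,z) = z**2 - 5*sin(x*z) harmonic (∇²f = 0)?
No, ∇²f = 5*x**2*sin(x*z) + 5*z**2*sin(x*z) + 2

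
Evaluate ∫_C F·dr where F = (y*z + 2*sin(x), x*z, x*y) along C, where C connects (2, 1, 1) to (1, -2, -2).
-2*cos(1) + 2*cos(2) + 2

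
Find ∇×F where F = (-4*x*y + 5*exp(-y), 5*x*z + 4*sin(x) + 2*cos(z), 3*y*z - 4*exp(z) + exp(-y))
(-5*x + 3*z + 2*sin(z) - exp(-y), 0, 4*x + 5*z + 4*cos(x) + 5*exp(-y))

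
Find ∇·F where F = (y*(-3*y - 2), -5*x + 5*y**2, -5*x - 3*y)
10*y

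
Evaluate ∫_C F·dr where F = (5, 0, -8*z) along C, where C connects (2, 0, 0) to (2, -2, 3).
-36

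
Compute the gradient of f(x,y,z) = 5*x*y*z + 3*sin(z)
(5*y*z, 5*x*z, 5*x*y + 3*cos(z))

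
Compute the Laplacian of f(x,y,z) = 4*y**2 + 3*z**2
14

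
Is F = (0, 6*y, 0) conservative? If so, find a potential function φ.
Yes, F is conservative. φ = 3*y**2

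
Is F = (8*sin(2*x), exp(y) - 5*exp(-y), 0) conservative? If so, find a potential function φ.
Yes, F is conservative. φ = exp(y) - 4*cos(2*x) + 5*exp(-y)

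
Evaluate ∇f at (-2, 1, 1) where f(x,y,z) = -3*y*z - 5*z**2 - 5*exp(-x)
(5*exp(2), -3, -13)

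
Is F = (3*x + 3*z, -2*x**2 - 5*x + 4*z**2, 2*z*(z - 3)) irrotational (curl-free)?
No, ∇×F = (-8*z, 3, -4*x - 5)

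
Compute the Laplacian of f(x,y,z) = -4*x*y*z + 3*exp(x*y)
3*(x**2 + y**2)*exp(x*y)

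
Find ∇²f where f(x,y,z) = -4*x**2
-8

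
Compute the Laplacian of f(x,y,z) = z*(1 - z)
-2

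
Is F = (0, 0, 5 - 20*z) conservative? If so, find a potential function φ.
Yes, F is conservative. φ = 5*z*(1 - 2*z)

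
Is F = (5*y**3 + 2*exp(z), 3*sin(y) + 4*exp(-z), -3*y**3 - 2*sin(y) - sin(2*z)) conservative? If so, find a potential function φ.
No, ∇×F = (-9*y**2 - 2*cos(y) + 4*exp(-z), 2*exp(z), -15*y**2) ≠ 0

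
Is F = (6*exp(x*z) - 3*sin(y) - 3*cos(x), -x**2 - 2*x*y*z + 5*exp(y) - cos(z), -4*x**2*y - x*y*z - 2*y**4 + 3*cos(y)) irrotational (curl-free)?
No, ∇×F = (-4*x**2 + 2*x*y - x*z - 8*y**3 - 3*sin(y) - sin(z), 8*x*y + 6*x*exp(x*z) + y*z, -2*x - 2*y*z + 3*cos(y))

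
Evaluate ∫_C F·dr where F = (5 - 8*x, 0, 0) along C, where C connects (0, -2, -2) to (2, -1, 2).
-6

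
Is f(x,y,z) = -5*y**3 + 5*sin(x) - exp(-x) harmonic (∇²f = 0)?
No, ∇²f = -30*y - 5*sin(x) - exp(-x)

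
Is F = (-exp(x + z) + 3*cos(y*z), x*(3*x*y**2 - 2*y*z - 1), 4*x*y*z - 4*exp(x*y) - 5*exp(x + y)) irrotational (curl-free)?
No, ∇×F = (2*x*y + 4*x*z - 4*x*exp(x*y) - 5*exp(x + y), -4*y*z + 4*y*exp(x*y) - 3*y*sin(y*z) + 5*exp(x + y) - exp(x + z), 6*x*y**2 - 2*y*z + 3*z*sin(y*z) - 1)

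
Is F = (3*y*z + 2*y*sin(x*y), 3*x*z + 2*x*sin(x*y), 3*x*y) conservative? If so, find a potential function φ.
Yes, F is conservative. φ = 3*x*y*z - 2*cos(x*y)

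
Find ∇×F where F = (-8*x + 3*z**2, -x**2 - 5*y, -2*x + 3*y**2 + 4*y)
(6*y + 4, 6*z + 2, -2*x)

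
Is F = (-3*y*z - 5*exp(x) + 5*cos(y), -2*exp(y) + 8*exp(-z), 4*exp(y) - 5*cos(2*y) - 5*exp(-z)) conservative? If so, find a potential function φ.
No, ∇×F = (4*exp(y) + 10*sin(2*y) + 8*exp(-z), -3*y, 3*z + 5*sin(y)) ≠ 0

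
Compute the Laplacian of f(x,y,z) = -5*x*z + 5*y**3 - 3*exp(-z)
30*y - 3*exp(-z)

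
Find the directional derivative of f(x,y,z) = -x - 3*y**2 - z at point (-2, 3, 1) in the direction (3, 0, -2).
-sqrt(13)/13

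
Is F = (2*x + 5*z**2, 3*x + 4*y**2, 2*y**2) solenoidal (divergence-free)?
No, ∇·F = 8*y + 2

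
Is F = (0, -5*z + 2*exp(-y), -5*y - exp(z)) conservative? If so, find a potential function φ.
Yes, F is conservative. φ = -5*y*z - exp(z) - 2*exp(-y)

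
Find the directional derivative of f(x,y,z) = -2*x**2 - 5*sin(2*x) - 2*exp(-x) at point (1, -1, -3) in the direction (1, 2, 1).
sqrt(6)*(-E*(5*cos(2) + 2) + 1)*exp(-1)/3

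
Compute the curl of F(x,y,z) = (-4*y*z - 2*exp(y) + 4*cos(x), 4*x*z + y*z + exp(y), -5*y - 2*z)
(-4*x - y - 5, -4*y, 8*z + 2*exp(y))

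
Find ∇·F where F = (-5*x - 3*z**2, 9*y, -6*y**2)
4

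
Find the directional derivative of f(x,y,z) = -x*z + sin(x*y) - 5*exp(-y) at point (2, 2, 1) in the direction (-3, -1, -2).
sqrt(14)*(-5 - 8*exp(2)*cos(4) + 7*exp(2))*exp(-2)/14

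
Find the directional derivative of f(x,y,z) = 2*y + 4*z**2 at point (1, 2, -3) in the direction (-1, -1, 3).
-74*sqrt(11)/11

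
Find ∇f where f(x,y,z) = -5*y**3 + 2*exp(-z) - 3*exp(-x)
(3*exp(-x), -15*y**2, -2*exp(-z))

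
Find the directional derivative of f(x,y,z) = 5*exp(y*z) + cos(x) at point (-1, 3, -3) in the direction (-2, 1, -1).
-sqrt(6)*(15 + exp(9)*sin(1))*exp(-9)/3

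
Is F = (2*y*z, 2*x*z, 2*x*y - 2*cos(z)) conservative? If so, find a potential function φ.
Yes, F is conservative. φ = 2*x*y*z - 2*sin(z)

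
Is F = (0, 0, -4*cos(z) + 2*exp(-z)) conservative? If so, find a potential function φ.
Yes, F is conservative. φ = -4*sin(z) - 2*exp(-z)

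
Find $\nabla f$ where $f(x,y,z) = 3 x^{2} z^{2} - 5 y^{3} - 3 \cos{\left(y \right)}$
(6*x*z**2, -15*y**2 + 3*sin(y), 6*x**2*z)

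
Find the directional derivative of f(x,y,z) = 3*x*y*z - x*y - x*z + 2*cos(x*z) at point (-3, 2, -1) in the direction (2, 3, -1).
sqrt(14)*(37 - 2*sin(3))/14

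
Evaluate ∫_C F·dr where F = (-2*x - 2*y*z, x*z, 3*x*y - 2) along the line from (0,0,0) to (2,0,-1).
-2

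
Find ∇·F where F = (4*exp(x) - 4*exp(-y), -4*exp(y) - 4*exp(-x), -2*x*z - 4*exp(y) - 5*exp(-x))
-2*x + 4*exp(x) - 4*exp(y)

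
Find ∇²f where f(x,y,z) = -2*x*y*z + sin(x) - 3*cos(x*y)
3*x**2*cos(x*y) + 3*y**2*cos(x*y) - sin(x)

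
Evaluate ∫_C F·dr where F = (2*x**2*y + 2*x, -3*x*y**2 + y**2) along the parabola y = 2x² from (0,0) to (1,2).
-251/105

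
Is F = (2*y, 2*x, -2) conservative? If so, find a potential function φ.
Yes, F is conservative. φ = 2*x*y - 2*z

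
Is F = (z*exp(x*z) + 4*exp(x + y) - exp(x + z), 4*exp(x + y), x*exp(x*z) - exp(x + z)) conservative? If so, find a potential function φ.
Yes, F is conservative. φ = exp(x*z) + 4*exp(x + y) - exp(x + z)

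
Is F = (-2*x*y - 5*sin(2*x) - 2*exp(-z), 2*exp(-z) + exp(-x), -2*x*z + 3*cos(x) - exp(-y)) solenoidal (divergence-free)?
No, ∇·F = -2*x - 2*y - 10*cos(2*x)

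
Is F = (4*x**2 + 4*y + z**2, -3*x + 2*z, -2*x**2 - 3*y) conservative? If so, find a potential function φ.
No, ∇×F = (-5, 4*x + 2*z, -7) ≠ 0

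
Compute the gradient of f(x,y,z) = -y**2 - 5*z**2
(0, -2*y, -10*z)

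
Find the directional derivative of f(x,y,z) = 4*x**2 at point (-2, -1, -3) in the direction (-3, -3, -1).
48*sqrt(19)/19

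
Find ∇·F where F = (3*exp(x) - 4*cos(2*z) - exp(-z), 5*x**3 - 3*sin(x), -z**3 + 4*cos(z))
-3*z**2 + 3*exp(x) - 4*sin(z)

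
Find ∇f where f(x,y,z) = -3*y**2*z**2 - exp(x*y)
(-y*exp(x*y), -x*exp(x*y) - 6*y*z**2, -6*y**2*z)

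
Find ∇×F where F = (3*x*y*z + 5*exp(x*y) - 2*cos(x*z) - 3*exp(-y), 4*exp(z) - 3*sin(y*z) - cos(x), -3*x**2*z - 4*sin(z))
(3*y*cos(y*z) - 4*exp(z), x*(3*y + 6*z + 2*sin(x*z)), -3*x*z - 5*x*exp(x*y) + sin(x) - 3*exp(-y))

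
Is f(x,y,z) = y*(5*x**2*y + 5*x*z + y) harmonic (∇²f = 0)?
No, ∇²f = 10*x**2 + 10*y**2 + 2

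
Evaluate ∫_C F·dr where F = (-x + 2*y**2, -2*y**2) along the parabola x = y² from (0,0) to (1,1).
-1/6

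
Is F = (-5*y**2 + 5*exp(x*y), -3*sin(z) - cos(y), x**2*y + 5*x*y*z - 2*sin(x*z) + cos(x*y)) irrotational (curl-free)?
No, ∇×F = (x**2 + 5*x*z - x*sin(x*y) + 3*cos(z), -2*x*y - 5*y*z + y*sin(x*y) + 2*z*cos(x*z), -5*x*exp(x*y) + 10*y)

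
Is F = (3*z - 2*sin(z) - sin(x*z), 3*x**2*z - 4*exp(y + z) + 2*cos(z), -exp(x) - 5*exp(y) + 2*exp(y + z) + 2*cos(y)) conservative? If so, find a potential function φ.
No, ∇×F = (-3*x**2 - 5*exp(y) + 6*exp(y + z) - 2*sin(y) + 2*sin(z), -x*cos(x*z) + exp(x) - 2*cos(z) + 3, 6*x*z) ≠ 0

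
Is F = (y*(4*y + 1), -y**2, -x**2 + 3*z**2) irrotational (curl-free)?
No, ∇×F = (0, 2*x, -8*y - 1)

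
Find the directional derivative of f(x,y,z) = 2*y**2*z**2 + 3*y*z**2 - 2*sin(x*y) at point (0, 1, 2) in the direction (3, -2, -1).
-41*sqrt(14)/7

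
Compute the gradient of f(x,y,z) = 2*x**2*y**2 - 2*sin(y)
(4*x*y**2, 4*x**2*y - 2*cos(y), 0)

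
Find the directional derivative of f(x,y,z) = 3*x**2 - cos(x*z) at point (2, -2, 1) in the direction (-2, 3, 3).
2*sqrt(22)*(-6 + sin(2))/11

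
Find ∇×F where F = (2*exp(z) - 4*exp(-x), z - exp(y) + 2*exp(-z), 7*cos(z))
(-1 + 2*exp(-z), 2*exp(z), 0)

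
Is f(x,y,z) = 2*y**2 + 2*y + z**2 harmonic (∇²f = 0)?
No, ∇²f = 6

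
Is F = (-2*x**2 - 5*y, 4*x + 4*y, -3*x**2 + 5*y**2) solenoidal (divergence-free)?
No, ∇·F = 4 - 4*x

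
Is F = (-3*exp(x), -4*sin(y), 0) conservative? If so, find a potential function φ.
Yes, F is conservative. φ = -3*exp(x) + 4*cos(y)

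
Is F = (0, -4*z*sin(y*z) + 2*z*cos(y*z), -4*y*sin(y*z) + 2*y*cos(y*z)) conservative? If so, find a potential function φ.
Yes, F is conservative. φ = 2*sin(y*z) + 4*cos(y*z)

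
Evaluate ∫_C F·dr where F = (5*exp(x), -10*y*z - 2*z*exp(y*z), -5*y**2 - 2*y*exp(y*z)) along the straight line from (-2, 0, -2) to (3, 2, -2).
-5*exp(-2) - 2*exp(-4) + 42 + 5*exp(3)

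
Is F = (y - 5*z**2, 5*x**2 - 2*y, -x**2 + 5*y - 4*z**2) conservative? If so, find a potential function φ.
No, ∇×F = (5, 2*x - 10*z, 10*x - 1) ≠ 0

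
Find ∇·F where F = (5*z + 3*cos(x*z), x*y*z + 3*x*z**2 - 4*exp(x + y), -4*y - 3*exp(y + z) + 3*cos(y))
x*z - 3*z*sin(x*z) - 4*exp(x + y) - 3*exp(y + z)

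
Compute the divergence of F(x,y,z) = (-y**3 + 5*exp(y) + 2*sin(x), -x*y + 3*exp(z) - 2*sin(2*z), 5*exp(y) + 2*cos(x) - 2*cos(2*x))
-x + 2*cos(x)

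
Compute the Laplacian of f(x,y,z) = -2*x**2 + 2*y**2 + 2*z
0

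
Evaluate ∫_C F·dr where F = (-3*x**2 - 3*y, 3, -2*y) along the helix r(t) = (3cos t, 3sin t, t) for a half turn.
42 + 27*pi/2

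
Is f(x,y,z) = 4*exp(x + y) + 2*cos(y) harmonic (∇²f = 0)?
No, ∇²f = 8*exp(x + y) - 2*cos(y)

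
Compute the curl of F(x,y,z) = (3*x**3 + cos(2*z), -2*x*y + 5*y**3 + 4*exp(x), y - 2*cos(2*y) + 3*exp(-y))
(4*sin(2*y) + 1 - 3*exp(-y), -2*sin(2*z), -2*y + 4*exp(x))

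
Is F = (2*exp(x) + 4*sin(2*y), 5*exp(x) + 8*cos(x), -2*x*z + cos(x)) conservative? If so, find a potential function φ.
No, ∇×F = (0, 2*z + sin(x), 5*exp(x) - 8*sin(x) - 8*cos(2*y)) ≠ 0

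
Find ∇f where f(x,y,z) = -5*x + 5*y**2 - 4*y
(-5, 10*y - 4, 0)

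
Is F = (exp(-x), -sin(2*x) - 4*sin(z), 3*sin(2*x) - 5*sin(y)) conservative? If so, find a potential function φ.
No, ∇×F = (-5*cos(y) + 4*cos(z), -6*cos(2*x), -2*cos(2*x)) ≠ 0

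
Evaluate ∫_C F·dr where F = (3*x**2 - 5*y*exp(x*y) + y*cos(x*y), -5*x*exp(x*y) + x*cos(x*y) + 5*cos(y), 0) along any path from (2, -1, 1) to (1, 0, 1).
-12 + 5*exp(-2) + sin(2) + 5*sin(1)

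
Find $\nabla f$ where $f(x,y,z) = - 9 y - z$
(0, -9, -1)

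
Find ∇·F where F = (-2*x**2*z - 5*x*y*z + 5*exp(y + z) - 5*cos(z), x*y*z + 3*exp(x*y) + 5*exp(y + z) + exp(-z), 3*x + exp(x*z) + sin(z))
-3*x*z + 3*x*exp(x*y) + x*exp(x*z) - 5*y*z + 5*exp(y + z) + cos(z)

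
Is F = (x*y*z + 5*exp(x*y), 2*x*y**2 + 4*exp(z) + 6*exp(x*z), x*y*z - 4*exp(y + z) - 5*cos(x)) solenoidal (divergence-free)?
No, ∇·F = 5*x*y + y*z + 5*y*exp(x*y) - 4*exp(y + z)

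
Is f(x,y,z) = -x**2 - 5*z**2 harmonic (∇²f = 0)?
No, ∇²f = -12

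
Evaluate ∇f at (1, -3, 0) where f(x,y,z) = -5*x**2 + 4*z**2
(-10, 0, 0)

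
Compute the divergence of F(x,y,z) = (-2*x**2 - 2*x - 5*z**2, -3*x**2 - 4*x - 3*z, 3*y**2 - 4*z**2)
-4*x - 8*z - 2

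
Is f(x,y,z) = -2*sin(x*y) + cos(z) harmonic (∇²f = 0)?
No, ∇²f = 2*x**2*sin(x*y) + 2*y**2*sin(x*y) - cos(z)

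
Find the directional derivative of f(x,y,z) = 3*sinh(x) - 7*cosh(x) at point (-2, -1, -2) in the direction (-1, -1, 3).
-sqrt(11)*(3*cosh(2) + 7*sinh(2))/11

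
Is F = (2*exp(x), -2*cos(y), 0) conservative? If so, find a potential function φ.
Yes, F is conservative. φ = 2*exp(x) - 2*sin(y)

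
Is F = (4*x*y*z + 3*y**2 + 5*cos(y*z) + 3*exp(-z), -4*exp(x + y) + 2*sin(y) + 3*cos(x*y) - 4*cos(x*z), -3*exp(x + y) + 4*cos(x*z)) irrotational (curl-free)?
No, ∇×F = (-4*x*sin(x*z) - 3*exp(x + y), 4*x*y - 5*y*sin(y*z) + 4*z*sin(x*z) + 3*exp(x + y) - 3*exp(-z), -4*x*z - 3*y*sin(x*y) - 6*y + 4*z*sin(x*z) + 5*z*sin(y*z) - 4*exp(x + y))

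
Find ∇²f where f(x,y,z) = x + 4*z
0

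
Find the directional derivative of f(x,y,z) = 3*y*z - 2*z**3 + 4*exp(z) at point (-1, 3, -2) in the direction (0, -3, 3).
sqrt(2)*(4 - 9*exp(2))*exp(-2)/2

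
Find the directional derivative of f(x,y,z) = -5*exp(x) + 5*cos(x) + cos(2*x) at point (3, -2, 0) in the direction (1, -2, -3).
-sqrt(14)*(2*sin(6) + 5*sin(3) + 5*exp(3))/14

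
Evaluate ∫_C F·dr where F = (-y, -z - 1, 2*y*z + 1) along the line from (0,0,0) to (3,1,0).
-5/2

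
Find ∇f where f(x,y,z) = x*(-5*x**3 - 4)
(-20*x**3 - 4, 0, 0)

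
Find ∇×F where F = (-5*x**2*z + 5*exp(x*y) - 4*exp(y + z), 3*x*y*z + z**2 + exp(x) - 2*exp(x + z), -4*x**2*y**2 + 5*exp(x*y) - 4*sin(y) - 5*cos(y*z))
(-8*x**2*y - 3*x*y + 5*x*exp(x*y) + 5*z*sin(y*z) - 2*z + 2*exp(x + z) - 4*cos(y), -5*x**2 + 8*x*y**2 - 5*y*exp(x*y) - 4*exp(y + z), -5*x*exp(x*y) + 3*y*z + exp(x) - 2*exp(x + z) + 4*exp(y + z))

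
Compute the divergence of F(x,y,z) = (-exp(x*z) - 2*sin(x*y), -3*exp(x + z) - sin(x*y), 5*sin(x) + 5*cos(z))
-x*cos(x*y) - 2*y*cos(x*y) - z*exp(x*z) - 5*sin(z)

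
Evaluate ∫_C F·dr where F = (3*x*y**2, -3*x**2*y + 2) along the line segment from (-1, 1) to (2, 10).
198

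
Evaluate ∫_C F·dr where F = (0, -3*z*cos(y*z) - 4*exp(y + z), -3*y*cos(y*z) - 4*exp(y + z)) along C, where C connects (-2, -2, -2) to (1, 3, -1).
-4*exp(2) + 3*sin(4) + 4*exp(-4) + 3*sin(3)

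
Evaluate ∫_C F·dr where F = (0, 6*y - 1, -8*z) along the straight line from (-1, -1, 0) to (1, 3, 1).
16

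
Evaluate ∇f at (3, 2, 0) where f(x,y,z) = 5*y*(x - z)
(10, 15, -10)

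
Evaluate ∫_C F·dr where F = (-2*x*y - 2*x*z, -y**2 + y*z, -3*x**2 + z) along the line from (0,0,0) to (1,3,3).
-5/2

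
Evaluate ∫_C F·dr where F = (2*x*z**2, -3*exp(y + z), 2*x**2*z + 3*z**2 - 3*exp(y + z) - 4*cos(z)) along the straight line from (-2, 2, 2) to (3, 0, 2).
-3*exp(2) + 20 + 3*exp(4)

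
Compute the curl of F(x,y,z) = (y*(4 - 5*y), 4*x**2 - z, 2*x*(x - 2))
(1, 4 - 4*x, 8*x + 10*y - 4)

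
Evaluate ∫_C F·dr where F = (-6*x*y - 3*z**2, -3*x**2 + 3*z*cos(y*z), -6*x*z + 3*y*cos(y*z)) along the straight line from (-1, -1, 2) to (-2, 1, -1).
-21 - 3*sin(1) + 3*sin(2)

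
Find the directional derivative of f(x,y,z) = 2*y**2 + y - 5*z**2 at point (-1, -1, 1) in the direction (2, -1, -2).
23/3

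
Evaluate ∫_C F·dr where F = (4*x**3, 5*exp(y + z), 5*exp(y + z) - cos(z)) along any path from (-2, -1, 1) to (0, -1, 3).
-21 - sin(3) + sin(1) + 5*exp(2)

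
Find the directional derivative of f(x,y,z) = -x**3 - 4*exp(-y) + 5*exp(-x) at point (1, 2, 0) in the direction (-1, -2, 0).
sqrt(5)*(-8 + E*(5 + 3*E))*exp(-2)/5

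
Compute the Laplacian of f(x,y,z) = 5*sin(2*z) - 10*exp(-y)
-20*sin(2*z) - 10*exp(-y)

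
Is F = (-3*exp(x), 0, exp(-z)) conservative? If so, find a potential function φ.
Yes, F is conservative. φ = -3*exp(x) - exp(-z)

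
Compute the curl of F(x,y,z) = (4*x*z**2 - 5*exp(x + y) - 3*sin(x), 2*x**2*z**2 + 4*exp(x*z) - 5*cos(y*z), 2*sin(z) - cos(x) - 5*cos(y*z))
(-4*x**2*z - 4*x*exp(x*z) - 5*y*sin(y*z) + 5*z*sin(y*z), 8*x*z - sin(x), 4*x*z**2 + 4*z*exp(x*z) + 5*exp(x + y))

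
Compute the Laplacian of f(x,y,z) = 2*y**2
4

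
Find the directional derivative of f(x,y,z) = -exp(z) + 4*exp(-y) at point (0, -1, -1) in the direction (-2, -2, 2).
sqrt(3)*(-1 + 4*exp(2))*exp(-1)/3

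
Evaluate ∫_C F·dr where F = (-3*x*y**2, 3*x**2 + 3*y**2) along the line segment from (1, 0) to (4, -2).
-89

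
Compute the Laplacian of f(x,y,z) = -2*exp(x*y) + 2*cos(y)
-2*x**2*exp(x*y) - 2*y**2*exp(x*y) - 2*cos(y)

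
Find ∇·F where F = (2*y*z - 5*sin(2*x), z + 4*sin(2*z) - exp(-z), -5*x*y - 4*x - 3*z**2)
-6*z - 10*cos(2*x)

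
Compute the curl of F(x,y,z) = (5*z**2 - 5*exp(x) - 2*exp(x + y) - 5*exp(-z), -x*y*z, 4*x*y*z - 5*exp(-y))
(x*y + 4*x*z + 5*exp(-y), -4*y*z + 10*z + 5*exp(-z), -y*z + 2*exp(x + y))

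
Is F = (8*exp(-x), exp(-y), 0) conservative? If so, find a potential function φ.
Yes, F is conservative. φ = -exp(-y) - 8*exp(-x)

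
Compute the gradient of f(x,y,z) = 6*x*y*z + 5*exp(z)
(6*y*z, 6*x*z, 6*x*y + 5*exp(z))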